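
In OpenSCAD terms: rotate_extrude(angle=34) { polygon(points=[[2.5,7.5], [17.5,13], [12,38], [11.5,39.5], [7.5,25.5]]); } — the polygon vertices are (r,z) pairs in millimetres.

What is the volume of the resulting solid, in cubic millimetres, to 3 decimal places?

Profile (r,z), 5 vertices: (2.5,7.5) (17.5,13) (12,38) (11.5,39.5) (7.5,25.5)
edge 0: (2.5,7.5)→(17.5,13)  cross = 2.5·13 − 17.5·7.5 = -98.7500; (r_i+r_j)·cross = 20·-98.7500 = -1975.0000
edge 1: (17.5,13)→(12,38)  cross = 17.5·38 − 12·13 = 509.0000; (r_i+r_j)·cross = 29.5·509.0000 = 15015.5000
edge 2: (12,38)→(11.5,39.5)  cross = 12·39.5 − 11.5·38 = 37.0000; (r_i+r_j)·cross = 23.5·37.0000 = 869.5000
edge 3: (11.5,39.5)→(7.5,25.5)  cross = 11.5·25.5 − 7.5·39.5 = -3.0000; (r_i+r_j)·cross = 19·-3.0000 = -57.0000
edge 4: (7.5,25.5)→(2.5,7.5)  cross = 7.5·7.5 − 2.5·25.5 = -7.5000; (r_i+r_j)·cross = 10·-7.5000 = -75.0000
Σcross = 436.7500 → A = |Σcross|/2 = 218.3750 mm²
Σ(r_i+r_j)·cross = 13778.0000 → first moment M = |Σ|/6 = 2296.3333
R_c = M/A = 2296.3333/218.3750 = 10.5156 mm
θ = 34° = 0.593412 rad
V = θ·R_c·A = 0.593412·10.5156·218.3750 = 1362.672 mm³

Volume = 1362.672 mm³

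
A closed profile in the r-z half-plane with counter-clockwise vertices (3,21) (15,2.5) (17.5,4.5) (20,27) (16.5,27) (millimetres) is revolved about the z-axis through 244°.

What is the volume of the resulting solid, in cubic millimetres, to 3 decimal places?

Profile (r,z), 5 vertices: (3,21) (15,2.5) (17.5,4.5) (20,27) (16.5,27)
edge 0: (3,21)→(15,2.5)  cross = 3·2.5 − 15·21 = -307.5000; (r_i+r_j)·cross = 18·-307.5000 = -5535.0000
edge 1: (15,2.5)→(17.5,4.5)  cross = 15·4.5 − 17.5·2.5 = 23.7500; (r_i+r_j)·cross = 32.5·23.7500 = 771.8750
edge 2: (17.5,4.5)→(20,27)  cross = 17.5·27 − 20·4.5 = 382.5000; (r_i+r_j)·cross = 37.5·382.5000 = 14343.7500
edge 3: (20,27)→(16.5,27)  cross = 20·27 − 16.5·27 = 94.5000; (r_i+r_j)·cross = 36.5·94.5000 = 3449.2500
edge 4: (16.5,27)→(3,21)  cross = 16.5·21 − 3·27 = 265.5000; (r_i+r_j)·cross = 19.5·265.5000 = 5177.2500
Σcross = 458.7500 → A = |Σcross|/2 = 229.3750 mm²
Σ(r_i+r_j)·cross = 18207.1250 → first moment M = |Σ|/6 = 3034.5208
R_c = M/A = 3034.5208/229.3750 = 13.2295 mm
θ = 244° = 4.258603 rad
V = θ·R_c·A = 4.258603·13.2295·229.3750 = 12922.821 mm³

Volume = 12922.821 mm³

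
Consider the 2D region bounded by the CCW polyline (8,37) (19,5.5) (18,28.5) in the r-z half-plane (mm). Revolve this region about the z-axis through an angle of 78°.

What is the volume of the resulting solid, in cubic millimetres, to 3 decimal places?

Profile (r,z), 3 vertices: (8,37) (19,5.5) (18,28.5)
edge 0: (8,37)→(19,5.5)  cross = 8·5.5 − 19·37 = -659.0000; (r_i+r_j)·cross = 27·-659.0000 = -17793.0000
edge 1: (19,5.5)→(18,28.5)  cross = 19·28.5 − 18·5.5 = 442.5000; (r_i+r_j)·cross = 37·442.5000 = 16372.5000
edge 2: (18,28.5)→(8,37)  cross = 18·37 − 8·28.5 = 438.0000; (r_i+r_j)·cross = 26·438.0000 = 11388.0000
Σcross = 221.5000 → A = |Σcross|/2 = 110.7500 mm²
Σ(r_i+r_j)·cross = 9967.5000 → first moment M = |Σ|/6 = 1661.2500
R_c = M/A = 1661.2500/110.7500 = 15.0000 mm
θ = 78° = 1.361357 rad
V = θ·R_c·A = 1.361357·15.0000·110.7500 = 2261.554 mm³

Volume = 2261.554 mm³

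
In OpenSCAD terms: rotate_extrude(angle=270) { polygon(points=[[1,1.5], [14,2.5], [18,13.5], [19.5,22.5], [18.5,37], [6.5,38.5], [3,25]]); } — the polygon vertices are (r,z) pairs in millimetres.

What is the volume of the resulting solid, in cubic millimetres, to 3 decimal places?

Profile (r,z), 7 vertices: (1,1.5) (14,2.5) (18,13.5) (19.5,22.5) (18.5,37) (6.5,38.5) (3,25)
edge 0: (1,1.5)→(14,2.5)  cross = 1·2.5 − 14·1.5 = -18.5000; (r_i+r_j)·cross = 15·-18.5000 = -277.5000
edge 1: (14,2.5)→(18,13.5)  cross = 14·13.5 − 18·2.5 = 144.0000; (r_i+r_j)·cross = 32·144.0000 = 4608.0000
edge 2: (18,13.5)→(19.5,22.5)  cross = 18·22.5 − 19.5·13.5 = 141.7500; (r_i+r_j)·cross = 37.5·141.7500 = 5315.6250
edge 3: (19.5,22.5)→(18.5,37)  cross = 19.5·37 − 18.5·22.5 = 305.2500; (r_i+r_j)·cross = 38·305.2500 = 11599.5000
edge 4: (18.5,37)→(6.5,38.5)  cross = 18.5·38.5 − 6.5·37 = 471.7500; (r_i+r_j)·cross = 25·471.7500 = 11793.7500
edge 5: (6.5,38.5)→(3,25)  cross = 6.5·25 − 3·38.5 = 47.0000; (r_i+r_j)·cross = 9.5·47.0000 = 446.5000
edge 6: (3,25)→(1,1.5)  cross = 3·1.5 − 1·25 = -20.5000; (r_i+r_j)·cross = 4·-20.5000 = -82.0000
Σcross = 1070.7500 → A = |Σcross|/2 = 535.3750 mm²
Σ(r_i+r_j)·cross = 33403.8750 → first moment M = |Σ|/6 = 5567.3125
R_c = M/A = 5567.3125/535.3750 = 10.3989 mm
θ = 270° = 4.712389 rad
V = θ·R_c·A = 4.712389·10.3989·535.3750 = 26235.342 mm³

Volume = 26235.342 mm³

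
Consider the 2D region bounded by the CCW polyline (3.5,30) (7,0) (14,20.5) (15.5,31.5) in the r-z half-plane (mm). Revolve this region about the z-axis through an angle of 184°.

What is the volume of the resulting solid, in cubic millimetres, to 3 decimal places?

Profile (r,z), 4 vertices: (3.5,30) (7,0) (14,20.5) (15.5,31.5)
edge 0: (3.5,30)→(7,0)  cross = 3.5·0 − 7·30 = -210.0000; (r_i+r_j)·cross = 10.5·-210.0000 = -2205.0000
edge 1: (7,0)→(14,20.5)  cross = 7·20.5 − 14·0 = 143.5000; (r_i+r_j)·cross = 21·143.5000 = 3013.5000
edge 2: (14,20.5)→(15.5,31.5)  cross = 14·31.5 − 15.5·20.5 = 123.2500; (r_i+r_j)·cross = 29.5·123.2500 = 3635.8750
edge 3: (15.5,31.5)→(3.5,30)  cross = 15.5·30 − 3.5·31.5 = 354.7500; (r_i+r_j)·cross = 19·354.7500 = 6740.2500
Σcross = 411.5000 → A = |Σcross|/2 = 205.7500 mm²
Σ(r_i+r_j)·cross = 11184.6250 → first moment M = |Σ|/6 = 1864.1042
R_c = M/A = 1864.1042/205.7500 = 9.0600 mm
θ = 184° = 3.211406 rad
V = θ·R_c·A = 3.211406·9.0600·205.7500 = 5986.395 mm³

Volume = 5986.395 mm³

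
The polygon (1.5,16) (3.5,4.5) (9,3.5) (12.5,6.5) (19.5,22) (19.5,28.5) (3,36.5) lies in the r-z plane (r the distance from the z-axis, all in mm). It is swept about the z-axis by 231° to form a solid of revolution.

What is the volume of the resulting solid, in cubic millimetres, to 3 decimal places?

Profile (r,z), 7 vertices: (1.5,16) (3.5,4.5) (9,3.5) (12.5,6.5) (19.5,22) (19.5,28.5) (3,36.5)
edge 0: (1.5,16)→(3.5,4.5)  cross = 1.5·4.5 − 3.5·16 = -49.2500; (r_i+r_j)·cross = 5·-49.2500 = -246.2500
edge 1: (3.5,4.5)→(9,3.5)  cross = 3.5·3.5 − 9·4.5 = -28.2500; (r_i+r_j)·cross = 12.5·-28.2500 = -353.1250
edge 2: (9,3.5)→(12.5,6.5)  cross = 9·6.5 − 12.5·3.5 = 14.7500; (r_i+r_j)·cross = 21.5·14.7500 = 317.1250
edge 3: (12.5,6.5)→(19.5,22)  cross = 12.5·22 − 19.5·6.5 = 148.2500; (r_i+r_j)·cross = 32·148.2500 = 4744.0000
edge 4: (19.5,22)→(19.5,28.5)  cross = 19.5·28.5 − 19.5·22 = 126.7500; (r_i+r_j)·cross = 39·126.7500 = 4943.2500
edge 5: (19.5,28.5)→(3,36.5)  cross = 19.5·36.5 − 3·28.5 = 626.2500; (r_i+r_j)·cross = 22.5·626.2500 = 14090.6250
edge 6: (3,36.5)→(1.5,16)  cross = 3·16 − 1.5·36.5 = -6.7500; (r_i+r_j)·cross = 4.5·-6.7500 = -30.3750
Σcross = 831.7500 → A = |Σcross|/2 = 415.8750 mm²
Σ(r_i+r_j)·cross = 23465.2500 → first moment M = |Σ|/6 = 3910.8750
R_c = M/A = 3910.8750/415.8750 = 9.4040 mm
θ = 231° = 4.031711 rad
V = θ·R_c·A = 4.031711·9.4040·415.8750 = 15767.516 mm³

Volume = 15767.516 mm³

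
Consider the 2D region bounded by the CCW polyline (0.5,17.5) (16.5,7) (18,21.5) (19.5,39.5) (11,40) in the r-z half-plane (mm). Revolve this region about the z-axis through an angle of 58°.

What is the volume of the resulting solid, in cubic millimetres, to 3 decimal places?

Volume = 4471.753 mm³

Profile (r,z), 5 vertices: (0.5,17.5) (16.5,7) (18,21.5) (19.5,39.5) (11,40)
edge 0: (0.5,17.5)→(16.5,7)  cross = 0.5·7 − 16.5·17.5 = -285.2500; (r_i+r_j)·cross = 17·-285.2500 = -4849.2500
edge 1: (16.5,7)→(18,21.5)  cross = 16.5·21.5 − 18·7 = 228.7500; (r_i+r_j)·cross = 34.5·228.7500 = 7891.8750
edge 2: (18,21.5)→(19.5,39.5)  cross = 18·39.5 − 19.5·21.5 = 291.7500; (r_i+r_j)·cross = 37.5·291.7500 = 10940.6250
edge 3: (19.5,39.5)→(11,40)  cross = 19.5·40 − 11·39.5 = 345.5000; (r_i+r_j)·cross = 30.5·345.5000 = 10537.7500
edge 4: (11,40)→(0.5,17.5)  cross = 11·17.5 − 0.5·40 = 172.5000; (r_i+r_j)·cross = 11.5·172.5000 = 1983.7500
Σcross = 753.2500 → A = |Σcross|/2 = 376.6250 mm²
Σ(r_i+r_j)·cross = 26504.7500 → first moment M = |Σ|/6 = 4417.4583
R_c = M/A = 4417.4583/376.6250 = 11.7291 mm
θ = 58° = 1.012291 rad
V = θ·R_c·A = 1.012291·11.7291·376.6250 = 4471.753 mm³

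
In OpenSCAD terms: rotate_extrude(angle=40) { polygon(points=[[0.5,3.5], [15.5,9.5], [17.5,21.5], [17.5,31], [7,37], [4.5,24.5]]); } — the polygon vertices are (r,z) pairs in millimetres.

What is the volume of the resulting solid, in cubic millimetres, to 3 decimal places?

Volume = 2462.078 mm³

Profile (r,z), 6 vertices: (0.5,3.5) (15.5,9.5) (17.5,21.5) (17.5,31) (7,37) (4.5,24.5)
edge 0: (0.5,3.5)→(15.5,9.5)  cross = 0.5·9.5 − 15.5·3.5 = -49.5000; (r_i+r_j)·cross = 16·-49.5000 = -792.0000
edge 1: (15.5,9.5)→(17.5,21.5)  cross = 15.5·21.5 − 17.5·9.5 = 167.0000; (r_i+r_j)·cross = 33·167.0000 = 5511.0000
edge 2: (17.5,21.5)→(17.5,31)  cross = 17.5·31 − 17.5·21.5 = 166.2500; (r_i+r_j)·cross = 35·166.2500 = 5818.7500
edge 3: (17.5,31)→(7,37)  cross = 17.5·37 − 7·31 = 430.5000; (r_i+r_j)·cross = 24.5·430.5000 = 10547.2500
edge 4: (7,37)→(4.5,24.5)  cross = 7·24.5 − 4.5·37 = 5.0000; (r_i+r_j)·cross = 11.5·5.0000 = 57.5000
edge 5: (4.5,24.5)→(0.5,3.5)  cross = 4.5·3.5 − 0.5·24.5 = 3.5000; (r_i+r_j)·cross = 5·3.5000 = 17.5000
Σcross = 722.7500 → A = |Σcross|/2 = 361.3750 mm²
Σ(r_i+r_j)·cross = 21160.0000 → first moment M = |Σ|/6 = 3526.6667
R_c = M/A = 3526.6667/361.3750 = 9.7590 mm
θ = 40° = 0.698132 rad
V = θ·R_c·A = 0.698132·9.7590·361.3750 = 2462.078 mm³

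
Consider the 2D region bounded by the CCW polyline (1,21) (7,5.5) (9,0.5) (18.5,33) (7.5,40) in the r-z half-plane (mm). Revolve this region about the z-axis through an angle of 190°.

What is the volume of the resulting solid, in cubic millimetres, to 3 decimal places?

Profile (r,z), 5 vertices: (1,21) (7,5.5) (9,0.5) (18.5,33) (7.5,40)
edge 0: (1,21)→(7,5.5)  cross = 1·5.5 − 7·21 = -141.5000; (r_i+r_j)·cross = 8·-141.5000 = -1132.0000
edge 1: (7,5.5)→(9,0.5)  cross = 7·0.5 − 9·5.5 = -46.0000; (r_i+r_j)·cross = 16·-46.0000 = -736.0000
edge 2: (9,0.5)→(18.5,33)  cross = 9·33 − 18.5·0.5 = 287.7500; (r_i+r_j)·cross = 27.5·287.7500 = 7913.1250
edge 3: (18.5,33)→(7.5,40)  cross = 18.5·40 − 7.5·33 = 492.5000; (r_i+r_j)·cross = 26·492.5000 = 12805.0000
edge 4: (7.5,40)→(1,21)  cross = 7.5·21 − 1·40 = 117.5000; (r_i+r_j)·cross = 8.5·117.5000 = 998.7500
Σcross = 710.2500 → A = |Σcross|/2 = 355.1250 mm²
Σ(r_i+r_j)·cross = 19848.8750 → first moment M = |Σ|/6 = 3308.1458
R_c = M/A = 3308.1458/355.1250 = 9.3154 mm
θ = 190° = 3.316126 rad
V = θ·R_c·A = 3.316126·9.3154·355.1250 = 10970.227 mm³

Volume = 10970.227 mm³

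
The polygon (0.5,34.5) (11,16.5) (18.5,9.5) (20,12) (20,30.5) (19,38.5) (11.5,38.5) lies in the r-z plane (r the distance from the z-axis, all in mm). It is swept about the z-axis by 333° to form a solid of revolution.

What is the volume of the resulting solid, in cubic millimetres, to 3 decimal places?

Volume = 25772.955 mm³

Profile (r,z), 7 vertices: (0.5,34.5) (11,16.5) (18.5,9.5) (20,12) (20,30.5) (19,38.5) (11.5,38.5)
edge 0: (0.5,34.5)→(11,16.5)  cross = 0.5·16.5 − 11·34.5 = -371.2500; (r_i+r_j)·cross = 11.5·-371.2500 = -4269.3750
edge 1: (11,16.5)→(18.5,9.5)  cross = 11·9.5 − 18.5·16.5 = -200.7500; (r_i+r_j)·cross = 29.5·-200.7500 = -5922.1250
edge 2: (18.5,9.5)→(20,12)  cross = 18.5·12 − 20·9.5 = 32.0000; (r_i+r_j)·cross = 38.5·32.0000 = 1232.0000
edge 3: (20,12)→(20,30.5)  cross = 20·30.5 − 20·12 = 370.0000; (r_i+r_j)·cross = 40·370.0000 = 14800.0000
edge 4: (20,30.5)→(19,38.5)  cross = 20·38.5 − 19·30.5 = 190.5000; (r_i+r_j)·cross = 39·190.5000 = 7429.5000
edge 5: (19,38.5)→(11.5,38.5)  cross = 19·38.5 − 11.5·38.5 = 288.7500; (r_i+r_j)·cross = 30.5·288.7500 = 8806.8750
edge 6: (11.5,38.5)→(0.5,34.5)  cross = 11.5·34.5 − 0.5·38.5 = 377.5000; (r_i+r_j)·cross = 12·377.5000 = 4530.0000
Σcross = 686.7500 → A = |Σcross|/2 = 343.3750 mm²
Σ(r_i+r_j)·cross = 26606.8750 → first moment M = |Σ|/6 = 4434.4792
R_c = M/A = 4434.4792/343.3750 = 12.9144 mm
θ = 333° = 5.811946 rad
V = θ·R_c·A = 5.811946·12.9144·343.3750 = 25772.955 mm³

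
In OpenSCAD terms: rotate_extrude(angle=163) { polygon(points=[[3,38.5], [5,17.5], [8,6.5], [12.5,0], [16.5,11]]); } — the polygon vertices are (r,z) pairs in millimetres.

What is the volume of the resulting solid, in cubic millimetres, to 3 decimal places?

Profile (r,z), 5 vertices: (3,38.5) (5,17.5) (8,6.5) (12.5,0) (16.5,11)
edge 0: (3,38.5)→(5,17.5)  cross = 3·17.5 − 5·38.5 = -140.0000; (r_i+r_j)·cross = 8·-140.0000 = -1120.0000
edge 1: (5,17.5)→(8,6.5)  cross = 5·6.5 − 8·17.5 = -107.5000; (r_i+r_j)·cross = 13·-107.5000 = -1397.5000
edge 2: (8,6.5)→(12.5,0)  cross = 8·0 − 12.5·6.5 = -81.2500; (r_i+r_j)·cross = 20.5·-81.2500 = -1665.6250
edge 3: (12.5,0)→(16.5,11)  cross = 12.5·11 − 16.5·0 = 137.5000; (r_i+r_j)·cross = 29·137.5000 = 3987.5000
edge 4: (16.5,11)→(3,38.5)  cross = 16.5·38.5 − 3·11 = 602.2500; (r_i+r_j)·cross = 19.5·602.2500 = 11743.8750
Σcross = 411.0000 → A = |Σcross|/2 = 205.5000 mm²
Σ(r_i+r_j)·cross = 11548.2500 → first moment M = |Σ|/6 = 1924.7083
R_c = M/A = 1924.7083/205.5000 = 9.3660 mm
θ = 163° = 2.844887 rad
V = θ·R_c·A = 2.844887·9.3660·205.5000 = 5475.577 mm³

Volume = 5475.577 mm³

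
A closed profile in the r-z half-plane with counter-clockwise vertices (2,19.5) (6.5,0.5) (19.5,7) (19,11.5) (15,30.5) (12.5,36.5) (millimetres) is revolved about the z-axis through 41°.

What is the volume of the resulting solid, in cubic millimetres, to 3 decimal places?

Volume = 2893.289 mm³

Profile (r,z), 6 vertices: (2,19.5) (6.5,0.5) (19.5,7) (19,11.5) (15,30.5) (12.5,36.5)
edge 0: (2,19.5)→(6.5,0.5)  cross = 2·0.5 − 6.5·19.5 = -125.7500; (r_i+r_j)·cross = 8.5·-125.7500 = -1068.8750
edge 1: (6.5,0.5)→(19.5,7)  cross = 6.5·7 − 19.5·0.5 = 35.7500; (r_i+r_j)·cross = 26·35.7500 = 929.5000
edge 2: (19.5,7)→(19,11.5)  cross = 19.5·11.5 − 19·7 = 91.2500; (r_i+r_j)·cross = 38.5·91.2500 = 3513.1250
edge 3: (19,11.5)→(15,30.5)  cross = 19·30.5 − 15·11.5 = 407.0000; (r_i+r_j)·cross = 34·407.0000 = 13838.0000
edge 4: (15,30.5)→(12.5,36.5)  cross = 15·36.5 − 12.5·30.5 = 166.2500; (r_i+r_j)·cross = 27.5·166.2500 = 4571.8750
edge 5: (12.5,36.5)→(2,19.5)  cross = 12.5·19.5 − 2·36.5 = 170.7500; (r_i+r_j)·cross = 14.5·170.7500 = 2475.8750
Σcross = 745.2500 → A = |Σcross|/2 = 372.6250 mm²
Σ(r_i+r_j)·cross = 24259.5000 → first moment M = |Σ|/6 = 4043.2500
R_c = M/A = 4043.2500/372.6250 = 10.8507 mm
θ = 41° = 0.715585 rad
V = θ·R_c·A = 0.715585·10.8507·372.6250 = 2893.289 mm³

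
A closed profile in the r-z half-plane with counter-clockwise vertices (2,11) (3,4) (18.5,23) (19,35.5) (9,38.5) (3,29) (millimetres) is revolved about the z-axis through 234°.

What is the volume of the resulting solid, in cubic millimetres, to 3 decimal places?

Volume = 14406.644 mm³

Profile (r,z), 6 vertices: (2,11) (3,4) (18.5,23) (19,35.5) (9,38.5) (3,29)
edge 0: (2,11)→(3,4)  cross = 2·4 − 3·11 = -25.0000; (r_i+r_j)·cross = 5·-25.0000 = -125.0000
edge 1: (3,4)→(18.5,23)  cross = 3·23 − 18.5·4 = -5.0000; (r_i+r_j)·cross = 21.5·-5.0000 = -107.5000
edge 2: (18.5,23)→(19,35.5)  cross = 18.5·35.5 − 19·23 = 219.7500; (r_i+r_j)·cross = 37.5·219.7500 = 8240.6250
edge 3: (19,35.5)→(9,38.5)  cross = 19·38.5 − 9·35.5 = 412.0000; (r_i+r_j)·cross = 28·412.0000 = 11536.0000
edge 4: (9,38.5)→(3,29)  cross = 9·29 − 3·38.5 = 145.5000; (r_i+r_j)·cross = 12·145.5000 = 1746.0000
edge 5: (3,29)→(2,11)  cross = 3·11 − 2·29 = -25.0000; (r_i+r_j)·cross = 5·-25.0000 = -125.0000
Σcross = 722.2500 → A = |Σcross|/2 = 361.1250 mm²
Σ(r_i+r_j)·cross = 21165.1250 → first moment M = |Σ|/6 = 3527.5208
R_c = M/A = 3527.5208/361.1250 = 9.7681 mm
θ = 234° = 4.084070 rad
V = θ·R_c·A = 4.084070·9.7681·361.1250 = 14406.644 mm³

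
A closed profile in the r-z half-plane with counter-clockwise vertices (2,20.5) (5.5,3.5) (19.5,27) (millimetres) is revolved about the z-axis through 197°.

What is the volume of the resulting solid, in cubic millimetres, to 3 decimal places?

Profile (r,z), 3 vertices: (2,20.5) (5.5,3.5) (19.5,27)
edge 0: (2,20.5)→(5.5,3.5)  cross = 2·3.5 − 5.5·20.5 = -105.7500; (r_i+r_j)·cross = 7.5·-105.7500 = -793.1250
edge 1: (5.5,3.5)→(19.5,27)  cross = 5.5·27 − 19.5·3.5 = 80.2500; (r_i+r_j)·cross = 25·80.2500 = 2006.2500
edge 2: (19.5,27)→(2,20.5)  cross = 19.5·20.5 − 2·27 = 345.7500; (r_i+r_j)·cross = 21.5·345.7500 = 7433.6250
Σcross = 320.2500 → A = |Σcross|/2 = 160.1250 mm²
Σ(r_i+r_j)·cross = 8646.7500 → first moment M = |Σ|/6 = 1441.1250
R_c = M/A = 1441.1250/160.1250 = 9.0000 mm
θ = 197° = 3.438299 rad
V = θ·R_c·A = 3.438299·9.0000·160.1250 = 4955.018 mm³

Volume = 4955.018 mm³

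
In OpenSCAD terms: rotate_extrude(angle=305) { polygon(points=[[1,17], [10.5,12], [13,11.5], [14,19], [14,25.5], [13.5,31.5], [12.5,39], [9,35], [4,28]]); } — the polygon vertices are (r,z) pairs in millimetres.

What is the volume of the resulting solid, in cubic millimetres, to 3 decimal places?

Profile (r,z), 9 vertices: (1,17) (10.5,12) (13,11.5) (14,19) (14,25.5) (13.5,31.5) (12.5,39) (9,35) (4,28)
edge 0: (1,17)→(10.5,12)  cross = 1·12 − 10.5·17 = -166.5000; (r_i+r_j)·cross = 11.5·-166.5000 = -1914.7500
edge 1: (10.5,12)→(13,11.5)  cross = 10.5·11.5 − 13·12 = -35.2500; (r_i+r_j)·cross = 23.5·-35.2500 = -828.3750
edge 2: (13,11.5)→(14,19)  cross = 13·19 − 14·11.5 = 86.0000; (r_i+r_j)·cross = 27·86.0000 = 2322.0000
edge 3: (14,19)→(14,25.5)  cross = 14·25.5 − 14·19 = 91.0000; (r_i+r_j)·cross = 28·91.0000 = 2548.0000
edge 4: (14,25.5)→(13.5,31.5)  cross = 14·31.5 − 13.5·25.5 = 96.7500; (r_i+r_j)·cross = 27.5·96.7500 = 2660.6250
edge 5: (13.5,31.5)→(12.5,39)  cross = 13.5·39 − 12.5·31.5 = 132.7500; (r_i+r_j)·cross = 26·132.7500 = 3451.5000
edge 6: (12.5,39)→(9,35)  cross = 12.5·35 − 9·39 = 86.5000; (r_i+r_j)·cross = 21.5·86.5000 = 1859.7500
edge 7: (9,35)→(4,28)  cross = 9·28 − 4·35 = 112.0000; (r_i+r_j)·cross = 13·112.0000 = 1456.0000
edge 8: (4,28)→(1,17)  cross = 4·17 − 1·28 = 40.0000; (r_i+r_j)·cross = 5·40.0000 = 200.0000
Σcross = 443.2500 → A = |Σcross|/2 = 221.6250 mm²
Σ(r_i+r_j)·cross = 11754.7500 → first moment M = |Σ|/6 = 1959.1250
R_c = M/A = 1959.1250/221.6250 = 8.8398 mm
θ = 305° = 5.323254 rad
V = θ·R_c·A = 5.323254·8.8398·221.6250 = 10428.920 mm³

Volume = 10428.920 mm³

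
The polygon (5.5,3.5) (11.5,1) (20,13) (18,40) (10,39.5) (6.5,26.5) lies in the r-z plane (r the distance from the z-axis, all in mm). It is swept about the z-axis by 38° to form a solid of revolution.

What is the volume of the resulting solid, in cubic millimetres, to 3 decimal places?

Profile (r,z), 6 vertices: (5.5,3.5) (11.5,1) (20,13) (18,40) (10,39.5) (6.5,26.5)
edge 0: (5.5,3.5)→(11.5,1)  cross = 5.5·1 − 11.5·3.5 = -34.7500; (r_i+r_j)·cross = 17·-34.7500 = -590.7500
edge 1: (11.5,1)→(20,13)  cross = 11.5·13 − 20·1 = 129.5000; (r_i+r_j)·cross = 31.5·129.5000 = 4079.2500
edge 2: (20,13)→(18,40)  cross = 20·40 − 18·13 = 566.0000; (r_i+r_j)·cross = 38·566.0000 = 21508.0000
edge 3: (18,40)→(10,39.5)  cross = 18·39.5 − 10·40 = 311.0000; (r_i+r_j)·cross = 28·311.0000 = 8708.0000
edge 4: (10,39.5)→(6.5,26.5)  cross = 10·26.5 − 6.5·39.5 = 8.2500; (r_i+r_j)·cross = 16.5·8.2500 = 136.1250
edge 5: (6.5,26.5)→(5.5,3.5)  cross = 6.5·3.5 − 5.5·26.5 = -123.0000; (r_i+r_j)·cross = 12·-123.0000 = -1476.0000
Σcross = 857.0000 → A = |Σcross|/2 = 428.5000 mm²
Σ(r_i+r_j)·cross = 32364.6250 → first moment M = |Σ|/6 = 5394.1042
R_c = M/A = 5394.1042/428.5000 = 12.5883 mm
θ = 38° = 0.663225 rad
V = θ·R_c·A = 0.663225·12.5883·428.5000 = 3577.505 mm³

Volume = 3577.505 mm³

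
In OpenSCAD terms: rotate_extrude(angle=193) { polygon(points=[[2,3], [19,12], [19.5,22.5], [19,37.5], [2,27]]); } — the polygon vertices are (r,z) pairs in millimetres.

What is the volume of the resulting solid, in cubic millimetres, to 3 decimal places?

Profile (r,z), 5 vertices: (2,3) (19,12) (19.5,22.5) (19,37.5) (2,27)
edge 0: (2,3)→(19,12)  cross = 2·12 − 19·3 = -33.0000; (r_i+r_j)·cross = 21·-33.0000 = -693.0000
edge 1: (19,12)→(19.5,22.5)  cross = 19·22.5 − 19.5·12 = 193.5000; (r_i+r_j)·cross = 38.5·193.5000 = 7449.7500
edge 2: (19.5,22.5)→(19,37.5)  cross = 19.5·37.5 − 19·22.5 = 303.7500; (r_i+r_j)·cross = 38.5·303.7500 = 11694.3750
edge 3: (19,37.5)→(2,27)  cross = 19·27 − 2·37.5 = 438.0000; (r_i+r_j)·cross = 21·438.0000 = 9198.0000
edge 4: (2,27)→(2,3)  cross = 2·3 − 2·27 = -48.0000; (r_i+r_j)·cross = 4·-48.0000 = -192.0000
Σcross = 854.2500 → A = |Σcross|/2 = 427.1250 mm²
Σ(r_i+r_j)·cross = 27457.1250 → first moment M = |Σ|/6 = 4576.1875
R_c = M/A = 4576.1875/427.1250 = 10.7139 mm
θ = 193° = 3.368485 rad
V = θ·R_c·A = 3.368485·10.7139·427.1250 = 15414.821 mm³

Volume = 15414.821 mm³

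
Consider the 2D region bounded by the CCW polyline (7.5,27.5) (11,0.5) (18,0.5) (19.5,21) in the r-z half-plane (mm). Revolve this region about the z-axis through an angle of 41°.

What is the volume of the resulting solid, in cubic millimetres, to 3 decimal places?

Volume = 2195.325 mm³

Profile (r,z), 4 vertices: (7.5,27.5) (11,0.5) (18,0.5) (19.5,21)
edge 0: (7.5,27.5)→(11,0.5)  cross = 7.5·0.5 − 11·27.5 = -298.7500; (r_i+r_j)·cross = 18.5·-298.7500 = -5526.8750
edge 1: (11,0.5)→(18,0.5)  cross = 11·0.5 − 18·0.5 = -3.5000; (r_i+r_j)·cross = 29·-3.5000 = -101.5000
edge 2: (18,0.5)→(19.5,21)  cross = 18·21 − 19.5·0.5 = 368.2500; (r_i+r_j)·cross = 37.5·368.2500 = 13809.3750
edge 3: (19.5,21)→(7.5,27.5)  cross = 19.5·27.5 − 7.5·21 = 378.7500; (r_i+r_j)·cross = 27·378.7500 = 10226.2500
Σcross = 444.7500 → A = |Σcross|/2 = 222.3750 mm²
Σ(r_i+r_j)·cross = 18407.2500 → first moment M = |Σ|/6 = 3067.8750
R_c = M/A = 3067.8750/222.3750 = 13.7960 mm
θ = 41° = 0.715585 rad
V = θ·R_c·A = 0.715585·13.7960·222.3750 = 2195.325 mm³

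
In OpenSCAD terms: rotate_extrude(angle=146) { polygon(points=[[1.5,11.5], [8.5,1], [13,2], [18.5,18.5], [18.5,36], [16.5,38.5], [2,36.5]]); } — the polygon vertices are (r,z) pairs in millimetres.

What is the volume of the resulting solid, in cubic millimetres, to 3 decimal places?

Profile (r,z), 7 vertices: (1.5,11.5) (8.5,1) (13,2) (18.5,18.5) (18.5,36) (16.5,38.5) (2,36.5)
edge 0: (1.5,11.5)→(8.5,1)  cross = 1.5·1 − 8.5·11.5 = -96.2500; (r_i+r_j)·cross = 10·-96.2500 = -962.5000
edge 1: (8.5,1)→(13,2)  cross = 8.5·2 − 13·1 = 4.0000; (r_i+r_j)·cross = 21.5·4.0000 = 86.0000
edge 2: (13,2)→(18.5,18.5)  cross = 13·18.5 − 18.5·2 = 203.5000; (r_i+r_j)·cross = 31.5·203.5000 = 6410.2500
edge 3: (18.5,18.5)→(18.5,36)  cross = 18.5·36 − 18.5·18.5 = 323.7500; (r_i+r_j)·cross = 37·323.7500 = 11978.7500
edge 4: (18.5,36)→(16.5,38.5)  cross = 18.5·38.5 − 16.5·36 = 118.2500; (r_i+r_j)·cross = 35·118.2500 = 4138.7500
edge 5: (16.5,38.5)→(2,36.5)  cross = 16.5·36.5 − 2·38.5 = 525.2500; (r_i+r_j)·cross = 18.5·525.2500 = 9717.1250
edge 6: (2,36.5)→(1.5,11.5)  cross = 2·11.5 − 1.5·36.5 = -31.7500; (r_i+r_j)·cross = 3.5·-31.7500 = -111.1250
Σcross = 1046.7500 → A = |Σcross|/2 = 523.3750 mm²
Σ(r_i+r_j)·cross = 31257.2500 → first moment M = |Σ|/6 = 5209.5417
R_c = M/A = 5209.5417/523.3750 = 9.9537 mm
θ = 146° = 2.548181 rad
V = θ·R_c·A = 2.548181·9.9537·523.3750 = 13274.854 mm³

Volume = 13274.854 mm³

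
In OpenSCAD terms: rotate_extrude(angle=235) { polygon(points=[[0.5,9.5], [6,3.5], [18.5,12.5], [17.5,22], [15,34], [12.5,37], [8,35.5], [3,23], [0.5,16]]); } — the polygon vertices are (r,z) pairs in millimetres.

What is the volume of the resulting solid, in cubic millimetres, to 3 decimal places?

Volume = 15628.429 mm³

Profile (r,z), 9 vertices: (0.5,9.5) (6,3.5) (18.5,12.5) (17.5,22) (15,34) (12.5,37) (8,35.5) (3,23) (0.5,16)
edge 0: (0.5,9.5)→(6,3.5)  cross = 0.5·3.5 − 6·9.5 = -55.2500; (r_i+r_j)·cross = 6.5·-55.2500 = -359.1250
edge 1: (6,3.5)→(18.5,12.5)  cross = 6·12.5 − 18.5·3.5 = 10.2500; (r_i+r_j)·cross = 24.5·10.2500 = 251.1250
edge 2: (18.5,12.5)→(17.5,22)  cross = 18.5·22 − 17.5·12.5 = 188.2500; (r_i+r_j)·cross = 36·188.2500 = 6777.0000
edge 3: (17.5,22)→(15,34)  cross = 17.5·34 − 15·22 = 265.0000; (r_i+r_j)·cross = 32.5·265.0000 = 8612.5000
edge 4: (15,34)→(12.5,37)  cross = 15·37 − 12.5·34 = 130.0000; (r_i+r_j)·cross = 27.5·130.0000 = 3575.0000
edge 5: (12.5,37)→(8,35.5)  cross = 12.5·35.5 − 8·37 = 147.7500; (r_i+r_j)·cross = 20.5·147.7500 = 3028.8750
edge 6: (8,35.5)→(3,23)  cross = 8·23 − 3·35.5 = 77.5000; (r_i+r_j)·cross = 11·77.5000 = 852.5000
edge 7: (3,23)→(0.5,16)  cross = 3·16 − 0.5·23 = 36.5000; (r_i+r_j)·cross = 3.5·36.5000 = 127.7500
edge 8: (0.5,16)→(0.5,9.5)  cross = 0.5·9.5 − 0.5·16 = -3.2500; (r_i+r_j)·cross = 1·-3.2500 = -3.2500
Σcross = 796.7500 → A = |Σcross|/2 = 398.3750 mm²
Σ(r_i+r_j)·cross = 22862.3750 → first moment M = |Σ|/6 = 3810.3958
R_c = M/A = 3810.3958/398.3750 = 9.5648 mm
θ = 235° = 4.101524 rad
V = θ·R_c·A = 4.101524·9.5648·398.3750 = 15628.429 mm³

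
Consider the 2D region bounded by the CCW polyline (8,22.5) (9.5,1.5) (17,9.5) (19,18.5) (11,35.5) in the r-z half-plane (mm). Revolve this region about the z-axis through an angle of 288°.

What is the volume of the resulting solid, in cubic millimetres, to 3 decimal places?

Profile (r,z), 5 vertices: (8,22.5) (9.5,1.5) (17,9.5) (19,18.5) (11,35.5)
edge 0: (8,22.5)→(9.5,1.5)  cross = 8·1.5 − 9.5·22.5 = -201.7500; (r_i+r_j)·cross = 17.5·-201.7500 = -3530.6250
edge 1: (9.5,1.5)→(17,9.5)  cross = 9.5·9.5 − 17·1.5 = 64.7500; (r_i+r_j)·cross = 26.5·64.7500 = 1715.8750
edge 2: (17,9.5)→(19,18.5)  cross = 17·18.5 − 19·9.5 = 134.0000; (r_i+r_j)·cross = 36·134.0000 = 4824.0000
edge 3: (19,18.5)→(11,35.5)  cross = 19·35.5 − 11·18.5 = 471.0000; (r_i+r_j)·cross = 30·471.0000 = 14130.0000
edge 4: (11,35.5)→(8,22.5)  cross = 11·22.5 − 8·35.5 = -36.5000; (r_i+r_j)·cross = 19·-36.5000 = -693.5000
Σcross = 431.5000 → A = |Σcross|/2 = 215.7500 mm²
Σ(r_i+r_j)·cross = 16445.7500 → first moment M = |Σ|/6 = 2740.9583
R_c = M/A = 2740.9583/215.7500 = 12.7043 mm
θ = 288° = 5.026548 rad
V = θ·R_c·A = 5.026548·12.7043·215.7500 = 13777.559 mm³

Volume = 13777.559 mm³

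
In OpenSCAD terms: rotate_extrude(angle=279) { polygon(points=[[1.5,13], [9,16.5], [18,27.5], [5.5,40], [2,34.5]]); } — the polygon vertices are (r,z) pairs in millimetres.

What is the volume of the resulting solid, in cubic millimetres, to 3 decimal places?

Profile (r,z), 5 vertices: (1.5,13) (9,16.5) (18,27.5) (5.5,40) (2,34.5)
edge 0: (1.5,13)→(9,16.5)  cross = 1.5·16.5 − 9·13 = -92.2500; (r_i+r_j)·cross = 10.5·-92.2500 = -968.6250
edge 1: (9,16.5)→(18,27.5)  cross = 9·27.5 − 18·16.5 = -49.5000; (r_i+r_j)·cross = 27·-49.5000 = -1336.5000
edge 2: (18,27.5)→(5.5,40)  cross = 18·40 − 5.5·27.5 = 568.7500; (r_i+r_j)·cross = 23.5·568.7500 = 13365.6250
edge 3: (5.5,40)→(2,34.5)  cross = 5.5·34.5 − 2·40 = 109.7500; (r_i+r_j)·cross = 7.5·109.7500 = 823.1250
edge 4: (2,34.5)→(1.5,13)  cross = 2·13 − 1.5·34.5 = -25.7500; (r_i+r_j)·cross = 3.5·-25.7500 = -90.1250
Σcross = 511.0000 → A = |Σcross|/2 = 255.5000 mm²
Σ(r_i+r_j)·cross = 11793.5000 → first moment M = |Σ|/6 = 1965.5833
R_c = M/A = 1965.5833/255.5000 = 7.6931 mm
θ = 279° = 4.869469 rad
V = θ·R_c·A = 4.869469·7.6931·255.5000 = 9571.346 mm³

Volume = 9571.346 mm³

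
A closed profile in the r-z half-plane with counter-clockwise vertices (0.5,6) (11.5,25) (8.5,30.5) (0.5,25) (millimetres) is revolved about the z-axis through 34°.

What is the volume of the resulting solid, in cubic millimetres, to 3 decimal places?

Profile (r,z), 4 vertices: (0.5,6) (11.5,25) (8.5,30.5) (0.5,25)
edge 0: (0.5,6)→(11.5,25)  cross = 0.5·25 − 11.5·6 = -56.5000; (r_i+r_j)·cross = 12·-56.5000 = -678.0000
edge 1: (11.5,25)→(8.5,30.5)  cross = 11.5·30.5 − 8.5·25 = 138.2500; (r_i+r_j)·cross = 20·138.2500 = 2765.0000
edge 2: (8.5,30.5)→(0.5,25)  cross = 8.5·25 − 0.5·30.5 = 197.2500; (r_i+r_j)·cross = 9·197.2500 = 1775.2500
edge 3: (0.5,25)→(0.5,6)  cross = 0.5·6 − 0.5·25 = -9.5000; (r_i+r_j)·cross = 1·-9.5000 = -9.5000
Σcross = 269.5000 → A = |Σcross|/2 = 134.7500 mm²
Σ(r_i+r_j)·cross = 3852.7500 → first moment M = |Σ|/6 = 642.1250
R_c = M/A = 642.1250/134.7500 = 4.7653 mm
θ = 34° = 0.593412 rad
V = θ·R_c·A = 0.593412·4.7653·134.7500 = 381.045 mm³

Volume = 381.045 mm³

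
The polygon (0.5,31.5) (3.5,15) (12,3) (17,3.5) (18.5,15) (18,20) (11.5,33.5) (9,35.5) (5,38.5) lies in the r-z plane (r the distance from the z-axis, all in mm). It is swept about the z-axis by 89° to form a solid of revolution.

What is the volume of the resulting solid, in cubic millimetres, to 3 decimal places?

Volume = 6063.960 mm³

Profile (r,z), 9 vertices: (0.5,31.5) (3.5,15) (12,3) (17,3.5) (18.5,15) (18,20) (11.5,33.5) (9,35.5) (5,38.5)
edge 0: (0.5,31.5)→(3.5,15)  cross = 0.5·15 − 3.5·31.5 = -102.7500; (r_i+r_j)·cross = 4·-102.7500 = -411.0000
edge 1: (3.5,15)→(12,3)  cross = 3.5·3 − 12·15 = -169.5000; (r_i+r_j)·cross = 15.5·-169.5000 = -2627.2500
edge 2: (12,3)→(17,3.5)  cross = 12·3.5 − 17·3 = -9.0000; (r_i+r_j)·cross = 29·-9.0000 = -261.0000
edge 3: (17,3.5)→(18.5,15)  cross = 17·15 − 18.5·3.5 = 190.2500; (r_i+r_j)·cross = 35.5·190.2500 = 6753.8750
edge 4: (18.5,15)→(18,20)  cross = 18.5·20 − 18·15 = 100.0000; (r_i+r_j)·cross = 36.5·100.0000 = 3650.0000
edge 5: (18,20)→(11.5,33.5)  cross = 18·33.5 − 11.5·20 = 373.0000; (r_i+r_j)·cross = 29.5·373.0000 = 11003.5000
edge 6: (11.5,33.5)→(9,35.5)  cross = 11.5·35.5 − 9·33.5 = 106.7500; (r_i+r_j)·cross = 20.5·106.7500 = 2188.3750
edge 7: (9,35.5)→(5,38.5)  cross = 9·38.5 − 5·35.5 = 169.0000; (r_i+r_j)·cross = 14·169.0000 = 2366.0000
edge 8: (5,38.5)→(0.5,31.5)  cross = 5·31.5 − 0.5·38.5 = 138.2500; (r_i+r_j)·cross = 5.5·138.2500 = 760.3750
Σcross = 796.0000 → A = |Σcross|/2 = 398.0000 mm²
Σ(r_i+r_j)·cross = 23422.8750 → first moment M = |Σ|/6 = 3903.8125
R_c = M/A = 3903.8125/398.0000 = 9.8086 mm
θ = 89° = 1.553343 rad
V = θ·R_c·A = 1.553343·9.8086·398.0000 = 6063.960 mm³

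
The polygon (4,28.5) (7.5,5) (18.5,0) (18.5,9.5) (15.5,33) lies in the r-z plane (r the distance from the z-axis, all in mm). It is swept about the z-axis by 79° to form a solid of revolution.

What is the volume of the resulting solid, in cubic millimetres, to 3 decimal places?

Volume = 5437.165 mm³

Profile (r,z), 5 vertices: (4,28.5) (7.5,5) (18.5,0) (18.5,9.5) (15.5,33)
edge 0: (4,28.5)→(7.5,5)  cross = 4·5 − 7.5·28.5 = -193.7500; (r_i+r_j)·cross = 11.5·-193.7500 = -2228.1250
edge 1: (7.5,5)→(18.5,0)  cross = 7.5·0 − 18.5·5 = -92.5000; (r_i+r_j)·cross = 26·-92.5000 = -2405.0000
edge 2: (18.5,0)→(18.5,9.5)  cross = 18.5·9.5 − 18.5·0 = 175.7500; (r_i+r_j)·cross = 37·175.7500 = 6502.7500
edge 3: (18.5,9.5)→(15.5,33)  cross = 18.5·33 − 15.5·9.5 = 463.2500; (r_i+r_j)·cross = 34·463.2500 = 15750.5000
edge 4: (15.5,33)→(4,28.5)  cross = 15.5·28.5 − 4·33 = 309.7500; (r_i+r_j)·cross = 19.5·309.7500 = 6040.1250
Σcross = 662.5000 → A = |Σcross|/2 = 331.2500 mm²
Σ(r_i+r_j)·cross = 23660.2500 → first moment M = |Σ|/6 = 3943.3750
R_c = M/A = 3943.3750/331.2500 = 11.9045 mm
θ = 79° = 1.378810 rad
V = θ·R_c·A = 1.378810·11.9045·331.2500 = 5437.165 mm³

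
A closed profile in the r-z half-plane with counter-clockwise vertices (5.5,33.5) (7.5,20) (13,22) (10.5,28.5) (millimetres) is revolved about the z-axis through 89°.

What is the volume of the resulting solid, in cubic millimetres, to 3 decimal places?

Profile (r,z), 4 vertices: (5.5,33.5) (7.5,20) (13,22) (10.5,28.5)
edge 0: (5.5,33.5)→(7.5,20)  cross = 5.5·20 − 7.5·33.5 = -141.2500; (r_i+r_j)·cross = 13·-141.2500 = -1836.2500
edge 1: (7.5,20)→(13,22)  cross = 7.5·22 − 13·20 = -95.0000; (r_i+r_j)·cross = 20.5·-95.0000 = -1947.5000
edge 2: (13,22)→(10.5,28.5)  cross = 13·28.5 − 10.5·22 = 139.5000; (r_i+r_j)·cross = 23.5·139.5000 = 3278.2500
edge 3: (10.5,28.5)→(5.5,33.5)  cross = 10.5·33.5 − 5.5·28.5 = 195.0000; (r_i+r_j)·cross = 16·195.0000 = 3120.0000
Σcross = 98.2500 → A = |Σcross|/2 = 49.1250 mm²
Σ(r_i+r_j)·cross = 2614.5000 → first moment M = |Σ|/6 = 435.7500
R_c = M/A = 435.7500/49.1250 = 8.8702 mm
θ = 89° = 1.553343 rad
V = θ·R_c·A = 1.553343·8.8702·49.1250 = 676.869 mm³

Volume = 676.869 mm³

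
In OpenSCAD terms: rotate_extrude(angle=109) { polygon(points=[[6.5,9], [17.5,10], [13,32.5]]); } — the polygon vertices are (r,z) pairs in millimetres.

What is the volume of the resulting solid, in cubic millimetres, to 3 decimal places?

Profile (r,z), 3 vertices: (6.5,9) (17.5,10) (13,32.5)
edge 0: (6.5,9)→(17.5,10)  cross = 6.5·10 − 17.5·9 = -92.5000; (r_i+r_j)·cross = 24·-92.5000 = -2220.0000
edge 1: (17.5,10)→(13,32.5)  cross = 17.5·32.5 − 13·10 = 438.7500; (r_i+r_j)·cross = 30.5·438.7500 = 13381.8750
edge 2: (13,32.5)→(6.5,9)  cross = 13·9 − 6.5·32.5 = -94.2500; (r_i+r_j)·cross = 19.5·-94.2500 = -1837.8750
Σcross = 252.0000 → A = |Σcross|/2 = 126.0000 mm²
Σ(r_i+r_j)·cross = 9324.0000 → first moment M = |Σ|/6 = 1554.0000
R_c = M/A = 1554.0000/126.0000 = 12.3333 mm
θ = 109° = 1.902409 rad
V = θ·R_c·A = 1.902409·12.3333·126.0000 = 2956.343 mm³

Volume = 2956.343 mm³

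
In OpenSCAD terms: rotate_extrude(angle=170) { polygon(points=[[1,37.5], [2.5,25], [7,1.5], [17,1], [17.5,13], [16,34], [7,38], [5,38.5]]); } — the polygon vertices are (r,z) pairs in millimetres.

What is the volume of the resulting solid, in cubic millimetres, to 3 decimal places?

Volume = 13861.979 mm³

Profile (r,z), 8 vertices: (1,37.5) (2.5,25) (7,1.5) (17,1) (17.5,13) (16,34) (7,38) (5,38.5)
edge 0: (1,37.5)→(2.5,25)  cross = 1·25 − 2.5·37.5 = -68.7500; (r_i+r_j)·cross = 3.5·-68.7500 = -240.6250
edge 1: (2.5,25)→(7,1.5)  cross = 2.5·1.5 − 7·25 = -171.2500; (r_i+r_j)·cross = 9.5·-171.2500 = -1626.8750
edge 2: (7,1.5)→(17,1)  cross = 7·1 − 17·1.5 = -18.5000; (r_i+r_j)·cross = 24·-18.5000 = -444.0000
edge 3: (17,1)→(17.5,13)  cross = 17·13 − 17.5·1 = 203.5000; (r_i+r_j)·cross = 34.5·203.5000 = 7020.7500
edge 4: (17.5,13)→(16,34)  cross = 17.5·34 − 16·13 = 387.0000; (r_i+r_j)·cross = 33.5·387.0000 = 12964.5000
edge 5: (16,34)→(7,38)  cross = 16·38 − 7·34 = 370.0000; (r_i+r_j)·cross = 23·370.0000 = 8510.0000
edge 6: (7,38)→(5,38.5)  cross = 7·38.5 − 5·38 = 79.5000; (r_i+r_j)·cross = 12·79.5000 = 954.0000
edge 7: (5,38.5)→(1,37.5)  cross = 5·37.5 − 1·38.5 = 149.0000; (r_i+r_j)·cross = 6·149.0000 = 894.0000
Σcross = 930.5000 → A = |Σcross|/2 = 465.2500 mm²
Σ(r_i+r_j)·cross = 28031.7500 → first moment M = |Σ|/6 = 4671.9583
R_c = M/A = 4671.9583/465.2500 = 10.0418 mm
θ = 170° = 2.967060 rad
V = θ·R_c·A = 2.967060·10.0418·465.2500 = 13861.979 mm³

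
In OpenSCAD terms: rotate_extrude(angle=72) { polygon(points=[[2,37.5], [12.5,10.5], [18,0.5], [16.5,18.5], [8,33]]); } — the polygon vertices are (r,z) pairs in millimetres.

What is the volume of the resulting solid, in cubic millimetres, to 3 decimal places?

Profile (r,z), 5 vertices: (2,37.5) (12.5,10.5) (18,0.5) (16.5,18.5) (8,33)
edge 0: (2,37.5)→(12.5,10.5)  cross = 2·10.5 − 12.5·37.5 = -447.7500; (r_i+r_j)·cross = 14.5·-447.7500 = -6492.3750
edge 1: (12.5,10.5)→(18,0.5)  cross = 12.5·0.5 − 18·10.5 = -182.7500; (r_i+r_j)·cross = 30.5·-182.7500 = -5573.8750
edge 2: (18,0.5)→(16.5,18.5)  cross = 18·18.5 − 16.5·0.5 = 324.7500; (r_i+r_j)·cross = 34.5·324.7500 = 11203.8750
edge 3: (16.5,18.5)→(8,33)  cross = 16.5·33 − 8·18.5 = 396.5000; (r_i+r_j)·cross = 24.5·396.5000 = 9714.2500
edge 4: (8,33)→(2,37.5)  cross = 8·37.5 − 2·33 = 234.0000; (r_i+r_j)·cross = 10·234.0000 = 2340.0000
Σcross = 324.7500 → A = |Σcross|/2 = 162.3750 mm²
Σ(r_i+r_j)·cross = 11191.8750 → first moment M = |Σ|/6 = 1865.3125
R_c = M/A = 1865.3125/162.3750 = 11.4877 mm
θ = 72° = 1.256637 rad
V = θ·R_c·A = 1.256637·11.4877·162.3750 = 2344.021 mm³

Volume = 2344.021 mm³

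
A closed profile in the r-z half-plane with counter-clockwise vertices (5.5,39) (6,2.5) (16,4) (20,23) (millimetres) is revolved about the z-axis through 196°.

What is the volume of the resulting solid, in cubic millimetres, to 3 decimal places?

Profile (r,z), 4 vertices: (5.5,39) (6,2.5) (16,4) (20,23)
edge 0: (5.5,39)→(6,2.5)  cross = 5.5·2.5 − 6·39 = -220.2500; (r_i+r_j)·cross = 11.5·-220.2500 = -2532.8750
edge 1: (6,2.5)→(16,4)  cross = 6·4 − 16·2.5 = -16.0000; (r_i+r_j)·cross = 22·-16.0000 = -352.0000
edge 2: (16,4)→(20,23)  cross = 16·23 − 20·4 = 288.0000; (r_i+r_j)·cross = 36·288.0000 = 10368.0000
edge 3: (20,23)→(5.5,39)  cross = 20·39 − 5.5·23 = 653.5000; (r_i+r_j)·cross = 25.5·653.5000 = 16664.2500
Σcross = 705.2500 → A = |Σcross|/2 = 352.6250 mm²
Σ(r_i+r_j)·cross = 24147.3750 → first moment M = |Σ|/6 = 4024.5625
R_c = M/A = 4024.5625/352.6250 = 11.4132 mm
θ = 196° = 3.420845 rad
V = θ·R_c·A = 3.420845·11.4132·352.6250 = 13767.406 mm³

Volume = 13767.406 mm³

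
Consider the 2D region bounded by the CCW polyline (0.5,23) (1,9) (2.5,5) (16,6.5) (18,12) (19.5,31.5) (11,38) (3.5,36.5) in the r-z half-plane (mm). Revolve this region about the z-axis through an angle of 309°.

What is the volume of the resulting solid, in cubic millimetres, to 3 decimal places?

Profile (r,z), 8 vertices: (0.5,23) (1,9) (2.5,5) (16,6.5) (18,12) (19.5,31.5) (11,38) (3.5,36.5)
edge 0: (0.5,23)→(1,9)  cross = 0.5·9 − 1·23 = -18.5000; (r_i+r_j)·cross = 1.5·-18.5000 = -27.7500
edge 1: (1,9)→(2.5,5)  cross = 1·5 − 2.5·9 = -17.5000; (r_i+r_j)·cross = 3.5·-17.5000 = -61.2500
edge 2: (2.5,5)→(16,6.5)  cross = 2.5·6.5 − 16·5 = -63.7500; (r_i+r_j)·cross = 18.5·-63.7500 = -1179.3750
edge 3: (16,6.5)→(18,12)  cross = 16·12 − 18·6.5 = 75.0000; (r_i+r_j)·cross = 34·75.0000 = 2550.0000
edge 4: (18,12)→(19.5,31.5)  cross = 18·31.5 − 19.5·12 = 333.0000; (r_i+r_j)·cross = 37.5·333.0000 = 12487.5000
edge 5: (19.5,31.5)→(11,38)  cross = 19.5·38 − 11·31.5 = 394.5000; (r_i+r_j)·cross = 30.5·394.5000 = 12032.2500
edge 6: (11,38)→(3.5,36.5)  cross = 11·36.5 − 3.5·38 = 268.5000; (r_i+r_j)·cross = 14.5·268.5000 = 3893.2500
edge 7: (3.5,36.5)→(0.5,23)  cross = 3.5·23 − 0.5·36.5 = 62.2500; (r_i+r_j)·cross = 4·62.2500 = 249.0000
Σcross = 1033.5000 → A = |Σcross|/2 = 516.7500 mm²
Σ(r_i+r_j)·cross = 29943.6250 → first moment M = |Σ|/6 = 4990.6042
R_c = M/A = 4990.6042/516.7500 = 9.6577 mm
θ = 309° = 5.393067 rad
V = θ·R_c·A = 5.393067·9.6577·516.7500 = 26914.665 mm³

Volume = 26914.665 mm³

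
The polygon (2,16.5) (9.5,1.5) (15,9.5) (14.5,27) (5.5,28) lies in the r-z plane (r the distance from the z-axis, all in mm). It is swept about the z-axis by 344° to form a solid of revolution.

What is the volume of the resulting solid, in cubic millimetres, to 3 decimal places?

Volume = 13194.893 mm³

Profile (r,z), 5 vertices: (2,16.5) (9.5,1.5) (15,9.5) (14.5,27) (5.5,28)
edge 0: (2,16.5)→(9.5,1.5)  cross = 2·1.5 − 9.5·16.5 = -153.7500; (r_i+r_j)·cross = 11.5·-153.7500 = -1768.1250
edge 1: (9.5,1.5)→(15,9.5)  cross = 9.5·9.5 − 15·1.5 = 67.7500; (r_i+r_j)·cross = 24.5·67.7500 = 1659.8750
edge 2: (15,9.5)→(14.5,27)  cross = 15·27 − 14.5·9.5 = 267.2500; (r_i+r_j)·cross = 29.5·267.2500 = 7883.8750
edge 3: (14.5,27)→(5.5,28)  cross = 14.5·28 − 5.5·27 = 257.5000; (r_i+r_j)·cross = 20·257.5000 = 5150.0000
edge 4: (5.5,28)→(2,16.5)  cross = 5.5·16.5 − 2·28 = 34.7500; (r_i+r_j)·cross = 7.5·34.7500 = 260.6250
Σcross = 473.5000 → A = |Σcross|/2 = 236.7500 mm²
Σ(r_i+r_j)·cross = 13186.2500 → first moment M = |Σ|/6 = 2197.7083
R_c = M/A = 2197.7083/236.7500 = 9.2828 mm
θ = 344° = 6.003933 rad
V = θ·R_c·A = 6.003933·9.2828·236.7500 = 13194.893 mm³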